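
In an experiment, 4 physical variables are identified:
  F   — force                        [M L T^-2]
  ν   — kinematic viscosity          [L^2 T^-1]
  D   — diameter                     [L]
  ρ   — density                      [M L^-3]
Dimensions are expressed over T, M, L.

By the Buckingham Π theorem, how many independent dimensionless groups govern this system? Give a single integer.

Write exponents as rows T,M,L / cols F,ν,D,ρ:
  T: [-2 -1  0  0]
  M: [ 1  0  0  1]
  L: [ 1  2  1 -3]
Row reduction gives pivot columns F,ν,D; rank = 3
n=4, r=3 ⇒ 1 dimensionless group

1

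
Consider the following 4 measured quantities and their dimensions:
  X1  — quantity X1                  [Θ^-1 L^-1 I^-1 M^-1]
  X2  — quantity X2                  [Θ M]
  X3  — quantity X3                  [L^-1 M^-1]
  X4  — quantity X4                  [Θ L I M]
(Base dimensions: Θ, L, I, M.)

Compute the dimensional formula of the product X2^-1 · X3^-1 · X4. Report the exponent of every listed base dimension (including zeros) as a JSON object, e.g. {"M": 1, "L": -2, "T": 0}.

{"Θ": 0, "L": 2, "I": 1, "M": 1}

Write exponents as rows Θ,L,I,M / cols X1,X2,X3,X4:
  Θ: [-1  1  0  1]
  L: [-1  0 -1  1]
  I: [-1  0  0  1]
  M: [-1  1 -1  1]
  [Θ]: (-1)·1+(-1)·0+(1)·1 = 0
  [L]: (-1)·0+(-1)·-1+(1)·1 = 2
  [I]: (-1)·0+(-1)·0+(1)·1 = 1
  [M]: (-1)·1+(-1)·-1+(1)·1 = 1
⇒ L^2 I M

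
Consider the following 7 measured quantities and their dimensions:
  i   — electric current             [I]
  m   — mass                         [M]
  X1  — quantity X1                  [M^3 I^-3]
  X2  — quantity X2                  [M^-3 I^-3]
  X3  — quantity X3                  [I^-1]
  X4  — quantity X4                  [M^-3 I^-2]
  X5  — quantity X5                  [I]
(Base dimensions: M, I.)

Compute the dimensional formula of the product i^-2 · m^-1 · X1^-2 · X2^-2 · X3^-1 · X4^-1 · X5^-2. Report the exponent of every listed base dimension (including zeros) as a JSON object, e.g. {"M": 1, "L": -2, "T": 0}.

Dimensional matrix (M×I by i×m×X1×X2×X3×X4×X5):
  M: [ 0  1  3 -3  0 -3  0]
  I: [ 1  0 -3 -3 -1 -2  1]
  [M]: (-2)·0+(-1)·1+(-2)·3+(-2)·-3+(-1)·0+(-1)·-3+(-2)·0 = 2
  [I]: (-2)·1+(-1)·0+(-2)·-3+(-2)·-3+(-1)·-1+(-1)·-2+(-2)·1 = 11
⇒ M^2 I^11

{"M": 2, "I": 11}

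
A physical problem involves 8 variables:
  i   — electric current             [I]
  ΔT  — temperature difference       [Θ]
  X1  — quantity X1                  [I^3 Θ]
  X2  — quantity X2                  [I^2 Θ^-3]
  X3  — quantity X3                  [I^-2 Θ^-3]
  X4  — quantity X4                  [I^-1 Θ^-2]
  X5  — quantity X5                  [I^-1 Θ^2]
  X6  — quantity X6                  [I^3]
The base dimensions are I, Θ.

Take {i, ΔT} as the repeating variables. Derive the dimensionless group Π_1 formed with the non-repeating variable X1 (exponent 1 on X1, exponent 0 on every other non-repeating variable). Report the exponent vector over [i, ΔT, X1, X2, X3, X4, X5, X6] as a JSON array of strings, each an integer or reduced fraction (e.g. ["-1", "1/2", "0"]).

Dimensional matrix (I×Θ by i×ΔT×X1×X2×X3×X4×X5×X6):
  I: [ 1  0  3  2 -2 -1 -1  3]
  Θ: [ 0  1  1 -3 -3 -2  2  0]
Row reduction gives pivot columns i,ΔT; rank = 2
Pivot set = {i,ΔT}, free = {X1,X2,X3,X4,X5,X6}
RREF:
  r0: [   1    0    3    2   -2   -1   -1    3]
  r1: [   0    1    1   -3   -3   -2    2    0]
Fix exponent of X1 at 1, X2 at 0, X3 at 0, X4 at 0, X5 at 0, X6 at 0; solve each RREF row for its pivot's exponent:
  r0: exp(i) + (3)·1 = 0 ⇒ exp(i) = -3
  r1: exp(ΔT) + (1)·1 = 0 ⇒ exp(ΔT) = -1
Π_1 = i^-3 · ΔT^-1 · X1

["-3", "-1", "1", "0", "0", "0", "0", "0"]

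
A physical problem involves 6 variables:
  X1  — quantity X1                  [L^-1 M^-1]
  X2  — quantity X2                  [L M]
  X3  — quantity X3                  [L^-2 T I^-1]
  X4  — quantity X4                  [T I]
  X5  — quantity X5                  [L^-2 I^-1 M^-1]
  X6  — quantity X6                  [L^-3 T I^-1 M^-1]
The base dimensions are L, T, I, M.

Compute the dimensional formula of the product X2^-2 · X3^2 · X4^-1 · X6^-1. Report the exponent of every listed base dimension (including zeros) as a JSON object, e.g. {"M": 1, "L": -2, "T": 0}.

{"L": -3, "T": 0, "I": -2, "M": -1}

Exponent matrix [L,T,I,M] × [X1,X2,X3,X4,X5,X6]:
  L: [-1  1 -2  0 -2 -3]
  T: [ 0  0  1  1  0  1]
  I: [ 0  0 -1  1 -1 -1]
  M: [-1  1  0  0 -1 -1]
  [L]: (-2)·1+(2)·-2+(-1)·0+(-1)·-3 = -3
  [T]: (-2)·0+(2)·1+(-1)·1+(-1)·1 = 0
  [I]: (-2)·0+(2)·-1+(-1)·1+(-1)·-1 = -2
  [M]: (-2)·1+(2)·0+(-1)·0+(-1)·-1 = -1
⇒ L^-3 I^-2 M^-1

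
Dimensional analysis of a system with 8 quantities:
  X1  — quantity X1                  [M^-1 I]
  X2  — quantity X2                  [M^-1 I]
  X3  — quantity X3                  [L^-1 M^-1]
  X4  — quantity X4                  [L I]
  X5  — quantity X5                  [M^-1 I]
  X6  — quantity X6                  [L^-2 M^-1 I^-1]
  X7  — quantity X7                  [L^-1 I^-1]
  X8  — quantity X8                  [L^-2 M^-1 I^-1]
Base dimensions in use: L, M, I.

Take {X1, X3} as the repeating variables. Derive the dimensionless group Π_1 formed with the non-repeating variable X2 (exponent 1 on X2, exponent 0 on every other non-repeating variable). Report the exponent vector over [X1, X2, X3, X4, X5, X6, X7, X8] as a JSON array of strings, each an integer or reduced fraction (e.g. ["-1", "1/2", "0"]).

Write exponents as rows L,M,I / cols X1,X2,X3,X4,X5,X6,X7,X8:
  L: [ 0  0 -1  1  0 -2 -1 -2]
  M: [-1 -1 -1  0 -1 -1  0 -1]
  I: [ 1  1  0  1  1 -1 -1 -1]
Row reduction gives pivot columns X1,X3; rank = 2
Repeat: X1,X3; free: X2,X4,X5,X6,X7,X8
RREF:
  r0: [   1    1    0    1    1   -1   -1   -1]
  r1: [   0    0    1   -1    0    2    1    2]
  r2: [   0    0    0    0    0    0    0    0]
Fix exponent of X2 at 1, X4 at 0, X5 at 0, X6 at 0, X7 at 0, X8 at 0; solve each RREF row for its pivot's exponent:
  r0: exp(X1) + (1)·1 = 0 ⇒ exp(X1) = -1
  r1: exp(X3) + (0)·1 = 0 ⇒ exp(X3) = 0
Π_1 = X1^-1 · X2

["-1", "1", "0", "0", "0", "0", "0", "0"]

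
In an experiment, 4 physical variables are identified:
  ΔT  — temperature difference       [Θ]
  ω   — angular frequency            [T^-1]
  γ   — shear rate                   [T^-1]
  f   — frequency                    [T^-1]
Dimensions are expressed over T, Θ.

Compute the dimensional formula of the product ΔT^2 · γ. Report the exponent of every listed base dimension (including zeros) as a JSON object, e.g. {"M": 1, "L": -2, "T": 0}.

Write exponents as rows T,Θ / cols ΔT,ω,γ,f:
  T: [ 0 -1 -1 -1]
  Θ: [ 1  0  0  0]
  [T]: (2)·0+(1)·-1 = -1
  [Θ]: (2)·1+(1)·0 = 2
⇒ T^-1 Θ^2

{"T": -1, "Θ": 2}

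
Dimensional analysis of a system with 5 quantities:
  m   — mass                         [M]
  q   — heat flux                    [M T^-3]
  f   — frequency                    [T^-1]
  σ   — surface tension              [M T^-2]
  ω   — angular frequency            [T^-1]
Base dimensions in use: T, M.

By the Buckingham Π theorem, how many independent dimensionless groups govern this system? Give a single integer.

Exponent matrix [T,M] × [m,q,f,σ,ω]:
  T: [ 0 -3 -1 -2 -1]
  M: [ 1  1  0  1  0]
RREF → pivots at {m,q} ⇒ r = 2
5 vars − rank 2 = 3 Π groups

3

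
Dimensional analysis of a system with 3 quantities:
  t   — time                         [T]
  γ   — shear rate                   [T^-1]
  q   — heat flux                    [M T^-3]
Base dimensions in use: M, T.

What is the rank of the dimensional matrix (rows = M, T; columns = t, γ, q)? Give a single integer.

2

Write exponents as rows M,T / cols t,γ,q:
  M: [ 0  0  1]
  T: [ 1 -1 -3]
RREF → pivots at {t,q} ⇒ r = 2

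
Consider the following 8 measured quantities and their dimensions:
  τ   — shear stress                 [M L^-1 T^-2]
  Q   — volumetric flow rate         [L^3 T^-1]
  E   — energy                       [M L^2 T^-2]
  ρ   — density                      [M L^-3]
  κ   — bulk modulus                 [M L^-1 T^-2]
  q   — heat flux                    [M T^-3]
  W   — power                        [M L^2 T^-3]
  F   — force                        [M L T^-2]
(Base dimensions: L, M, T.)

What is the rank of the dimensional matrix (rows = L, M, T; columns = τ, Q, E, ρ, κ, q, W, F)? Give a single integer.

Dimensional matrix (L×M×T by τ×Q×E×ρ×κ×q×W×F):
  L: [-1  3  2 -3 -1  0  2  1]
  M: [ 1  0  1  1  1  1  1  1]
  T: [-2 -1 -2  0 -2 -3 -3 -2]
Echelon form has 3 nonzero rows (pivots: τ,Q,E)

3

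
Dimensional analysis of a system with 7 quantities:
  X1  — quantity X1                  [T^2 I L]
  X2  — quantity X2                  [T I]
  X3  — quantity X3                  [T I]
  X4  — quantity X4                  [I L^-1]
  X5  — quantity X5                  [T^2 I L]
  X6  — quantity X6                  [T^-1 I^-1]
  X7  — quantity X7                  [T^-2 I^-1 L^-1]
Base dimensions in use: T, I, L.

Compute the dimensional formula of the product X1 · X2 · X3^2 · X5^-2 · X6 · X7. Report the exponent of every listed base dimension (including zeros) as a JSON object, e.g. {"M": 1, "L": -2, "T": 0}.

Write exponents as rows T,I,L / cols X1,X2,X3,X4,X5,X6,X7:
  T: [ 2  1  1  0  2 -1 -2]
  I: [ 1  1  1  1  1 -1 -1]
  L: [ 1  0  0 -1  1  0 -1]
  [T]: (1)·2+(1)·1+(2)·1+(-2)·2+(1)·-1+(1)·-2 = -2
  [I]: (1)·1+(1)·1+(2)·1+(-2)·1+(1)·-1+(1)·-1 = 0
  [L]: (1)·1+(1)·0+(2)·0+(-2)·1+(1)·0+(1)·-1 = -2
⇒ T^-2 L^-2

{"T": -2, "I": 0, "L": -2}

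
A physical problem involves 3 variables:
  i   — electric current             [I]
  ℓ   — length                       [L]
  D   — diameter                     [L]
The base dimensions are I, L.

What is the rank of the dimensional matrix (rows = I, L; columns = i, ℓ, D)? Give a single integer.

Write exponents as rows I,L / cols i,ℓ,D:
  I: [ 1  0  0]
  L: [ 0  1  1]
RREF → pivots at {i,ℓ} ⇒ r = 2

2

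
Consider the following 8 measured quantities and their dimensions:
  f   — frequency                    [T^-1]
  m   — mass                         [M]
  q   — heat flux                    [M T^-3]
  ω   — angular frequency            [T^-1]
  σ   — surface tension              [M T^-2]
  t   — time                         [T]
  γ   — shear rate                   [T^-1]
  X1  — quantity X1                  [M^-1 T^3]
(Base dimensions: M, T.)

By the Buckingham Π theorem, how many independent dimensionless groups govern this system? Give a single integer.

6

Dimensional matrix (M×T by f×m×q×ω×σ×t×γ×X1):
  M: [ 0  1  1  0  1  0  0 -1]
  T: [-1  0 -3 -1 -2  1 -1  3]
RREF → pivots at {f,m} ⇒ r = 2
8 vars − rank 2 = 6 Π groups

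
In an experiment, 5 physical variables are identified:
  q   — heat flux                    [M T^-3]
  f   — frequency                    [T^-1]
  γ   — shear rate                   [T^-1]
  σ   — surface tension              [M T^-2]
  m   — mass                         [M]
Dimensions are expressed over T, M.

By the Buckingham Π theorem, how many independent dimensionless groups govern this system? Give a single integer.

Write exponents as rows T,M / cols q,f,γ,σ,m:
  T: [-3 -1 -1 -2  0]
  M: [ 1  0  0  1  1]
Row reduction gives pivot columns q,f; rank = 2
n=5, r=2 ⇒ 3 dimensionless groups

3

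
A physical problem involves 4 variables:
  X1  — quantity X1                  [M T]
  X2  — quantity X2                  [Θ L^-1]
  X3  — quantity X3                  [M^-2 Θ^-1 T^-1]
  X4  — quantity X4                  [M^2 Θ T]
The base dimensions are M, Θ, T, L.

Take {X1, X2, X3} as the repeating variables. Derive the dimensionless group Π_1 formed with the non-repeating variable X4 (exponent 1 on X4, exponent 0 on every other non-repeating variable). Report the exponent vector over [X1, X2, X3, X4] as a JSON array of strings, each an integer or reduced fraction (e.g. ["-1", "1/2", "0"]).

["0", "0", "1", "1"]

Write exponents as rows M,Θ,T,L / cols X1,X2,X3,X4:
  M: [ 1  0 -2  2]
  Θ: [ 0  1 -1  1]
  T: [ 1  0 -1  1]
  L: [ 0 -1  0  0]
RREF → pivots at {X1,X2,X3} ⇒ r = 3
Repeat: X1,X2,X3; free: X4
RREF:
  r0: [   1    0    0    0]
  r1: [   0    1    0    0]
  r2: [   0    0    1   -1]
  r3: [   0    0    0    0]
Fix exponent of X4 at 1; solve each RREF row for its pivot's exponent:
  r0: exp(X1) + (0)·1 = 0 ⇒ exp(X1) = 0
  r1: exp(X2) + (0)·1 = 0 ⇒ exp(X2) = 0
  r2: exp(X3) + (-1)·1 = 0 ⇒ exp(X3) = 1
Π_1 = X3 · X4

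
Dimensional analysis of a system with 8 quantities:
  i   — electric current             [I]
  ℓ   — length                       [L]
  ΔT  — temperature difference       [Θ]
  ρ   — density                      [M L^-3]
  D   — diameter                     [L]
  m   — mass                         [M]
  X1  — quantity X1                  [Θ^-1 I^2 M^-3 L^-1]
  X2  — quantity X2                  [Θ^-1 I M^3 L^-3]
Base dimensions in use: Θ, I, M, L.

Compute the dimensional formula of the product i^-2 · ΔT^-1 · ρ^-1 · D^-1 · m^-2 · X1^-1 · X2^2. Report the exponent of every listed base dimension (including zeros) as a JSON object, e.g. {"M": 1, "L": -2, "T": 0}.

{"Θ": -2, "I": -2, "M": 6, "L": -3}

Exponent matrix [Θ,I,M,L] × [i,ℓ,ΔT,ρ,D,m,X1,X2]:
  Θ: [ 0  0  1  0  0  0 -1 -1]
  I: [ 1  0  0  0  0  0  2  1]
  M: [ 0  0  0  1  0  1 -3  3]
  L: [ 0  1  0 -3  1  0 -1 -3]
  [Θ]: (-2)·0+(-1)·1+(-1)·0+(-1)·0+(-2)·0+(-1)·-1+(2)·-1 = -2
  [I]: (-2)·1+(-1)·0+(-1)·0+(-1)·0+(-2)·0+(-1)·2+(2)·1 = -2
  [M]: (-2)·0+(-1)·0+(-1)·1+(-1)·0+(-2)·1+(-1)·-3+(2)·3 = 6
  [L]: (-2)·0+(-1)·0+(-1)·-3+(-1)·1+(-2)·0+(-1)·-1+(2)·-3 = -3
⇒ Θ^-2 I^-2 M^6 L^-3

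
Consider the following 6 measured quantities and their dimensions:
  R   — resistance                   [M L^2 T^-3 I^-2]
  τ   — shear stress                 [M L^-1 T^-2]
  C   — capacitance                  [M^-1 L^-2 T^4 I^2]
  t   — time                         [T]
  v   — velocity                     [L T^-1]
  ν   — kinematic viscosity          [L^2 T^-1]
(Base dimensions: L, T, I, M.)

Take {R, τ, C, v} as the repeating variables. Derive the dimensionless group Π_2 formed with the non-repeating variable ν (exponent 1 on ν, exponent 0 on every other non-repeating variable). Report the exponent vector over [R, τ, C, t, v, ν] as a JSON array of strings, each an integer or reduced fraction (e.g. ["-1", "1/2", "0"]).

Dimensional matrix (L×T×I×M by R×τ×C×t×v×ν):
  L: [ 2 -1 -2  0  1  2]
  T: [-3 -2  4  1 -1 -1]
  I: [-2  0  2  0  0  0]
  M: [ 1  1 -1  0  0  0]
Echelon form has 4 nonzero rows (pivots: R,τ,C,v)
Pivot set = {R,τ,C,v}, free = {t,ν}
RREF:
  r0: [   1    0    0    1    0    1]
  r1: [   0    1    0    0    0    0]
  r2: [   0    0    1    1    0    1]
  r3: [   0    0    0    0    1    2]
Fix exponent of ν at 1, t at 0; solve each RREF row for its pivot's exponent:
  r0: exp(R) + (1)·1 = 0 ⇒ exp(R) = -1
  r1: exp(τ) + (0)·1 = 0 ⇒ exp(τ) = 0
  r2: exp(C) + (1)·1 = 0 ⇒ exp(C) = -1
  r3: exp(v) + (2)·1 = 0 ⇒ exp(v) = -2
Π_2 = R^-1 · C^-1 · v^-2 · ν

["-1", "0", "-1", "0", "-2", "1"]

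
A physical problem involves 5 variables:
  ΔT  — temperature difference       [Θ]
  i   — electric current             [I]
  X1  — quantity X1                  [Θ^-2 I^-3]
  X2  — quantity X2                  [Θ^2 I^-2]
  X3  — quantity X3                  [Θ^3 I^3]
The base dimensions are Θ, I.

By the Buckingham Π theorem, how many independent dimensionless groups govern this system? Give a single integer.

Exponent matrix [Θ,I] × [ΔT,i,X1,X2,X3]:
  Θ: [ 1  0 -2  2  3]
  I: [ 0  1 -3 -2  3]
Row reduction gives pivot columns ΔT,i; rank = 2
5 vars − rank 2 = 3 Π groups

3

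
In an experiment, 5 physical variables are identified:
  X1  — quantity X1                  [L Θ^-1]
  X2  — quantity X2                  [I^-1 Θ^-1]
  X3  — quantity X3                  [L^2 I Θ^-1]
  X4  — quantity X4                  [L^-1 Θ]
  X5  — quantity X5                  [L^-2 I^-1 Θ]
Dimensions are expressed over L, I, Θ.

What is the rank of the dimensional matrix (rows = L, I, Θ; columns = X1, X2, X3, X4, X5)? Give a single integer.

Write exponents as rows L,I,Θ / cols X1,X2,X3,X4,X5:
  L: [ 1  0  2 -1 -2]
  I: [ 0 -1  1  0 -1]
  Θ: [-1 -1 -1  1  1]
RREF → pivots at {X1,X2} ⇒ r = 2

2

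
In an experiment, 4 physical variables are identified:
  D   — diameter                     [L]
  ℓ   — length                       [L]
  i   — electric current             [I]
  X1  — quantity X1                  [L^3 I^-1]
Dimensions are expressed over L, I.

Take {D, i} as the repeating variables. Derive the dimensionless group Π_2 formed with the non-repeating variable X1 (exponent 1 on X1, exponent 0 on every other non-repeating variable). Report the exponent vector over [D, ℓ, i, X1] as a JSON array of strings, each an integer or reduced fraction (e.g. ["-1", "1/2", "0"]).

["-3", "0", "1", "1"]

Write exponents as rows L,I / cols D,ℓ,i,X1:
  L: [ 1  1  0  3]
  I: [ 0  0  1 -1]
Row reduction gives pivot columns D,i; rank = 2
Repeat: D,i; free: ℓ,X1
RREF:
  r0: [   1    1    0    3]
  r1: [   0    0    1   -1]
Fix exponent of X1 at 1, ℓ at 0; solve each RREF row for its pivot's exponent:
  r0: exp(D) + (3)·1 = 0 ⇒ exp(D) = -3
  r1: exp(i) + (-1)·1 = 0 ⇒ exp(i) = 1
Π_2 = D^-3 · i · X1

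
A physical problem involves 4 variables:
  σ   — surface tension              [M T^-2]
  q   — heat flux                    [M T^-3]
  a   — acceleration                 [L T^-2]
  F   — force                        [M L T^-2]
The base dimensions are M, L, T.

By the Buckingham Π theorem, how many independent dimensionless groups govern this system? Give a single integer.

Dimensional matrix (M×L×T by σ×q×a×F):
  M: [ 1  1  0  1]
  L: [ 0  0  1  1]
  T: [-2 -3 -2 -2]
Echelon form has 3 nonzero rows (pivots: σ,q,a)
Π count = n − r = 4 − 3 = 1

1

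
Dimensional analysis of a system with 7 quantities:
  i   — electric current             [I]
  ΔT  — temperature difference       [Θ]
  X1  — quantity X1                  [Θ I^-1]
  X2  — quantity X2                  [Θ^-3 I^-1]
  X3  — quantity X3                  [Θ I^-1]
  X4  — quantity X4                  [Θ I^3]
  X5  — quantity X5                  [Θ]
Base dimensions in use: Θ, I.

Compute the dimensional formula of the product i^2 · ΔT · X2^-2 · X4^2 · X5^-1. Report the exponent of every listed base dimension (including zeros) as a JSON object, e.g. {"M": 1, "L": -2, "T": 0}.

{"Θ": 8, "I": 10}

Exponent matrix [Θ,I] × [i,ΔT,X1,X2,X3,X4,X5]:
  Θ: [ 0  1  1 -3  1  1  1]
  I: [ 1  0 -1 -1 -1  3  0]
  [Θ]: (2)·0+(1)·1+(-2)·-3+(2)·1+(-1)·1 = 8
  [I]: (2)·1+(1)·0+(-2)·-1+(2)·3+(-1)·0 = 10
⇒ Θ^8 I^10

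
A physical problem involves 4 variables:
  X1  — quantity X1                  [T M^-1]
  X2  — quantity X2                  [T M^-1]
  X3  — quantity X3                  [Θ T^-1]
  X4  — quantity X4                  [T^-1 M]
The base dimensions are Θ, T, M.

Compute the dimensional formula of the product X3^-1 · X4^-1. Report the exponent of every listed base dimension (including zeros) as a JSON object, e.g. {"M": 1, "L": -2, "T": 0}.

Exponent matrix [Θ,T,M] × [X1,X2,X3,X4]:
  Θ: [ 0  0  1  0]
  T: [ 1  1 -1 -1]
  M: [-1 -1  0  1]
  [Θ]: (-1)·1+(-1)·0 = -1
  [T]: (-1)·-1+(-1)·-1 = 2
  [M]: (-1)·0+(-1)·1 = -1
⇒ Θ^-1 T^2 M^-1

{"Θ": -1, "T": 2, "M": -1}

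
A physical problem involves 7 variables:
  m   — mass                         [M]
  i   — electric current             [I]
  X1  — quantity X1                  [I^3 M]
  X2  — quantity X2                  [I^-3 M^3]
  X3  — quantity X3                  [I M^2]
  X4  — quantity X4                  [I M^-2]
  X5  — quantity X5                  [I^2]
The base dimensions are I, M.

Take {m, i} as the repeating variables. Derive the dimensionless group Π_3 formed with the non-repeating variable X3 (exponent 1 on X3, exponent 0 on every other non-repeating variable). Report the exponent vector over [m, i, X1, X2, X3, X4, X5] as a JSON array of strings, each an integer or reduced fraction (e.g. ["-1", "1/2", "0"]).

["-2", "-1", "0", "0", "1", "0", "0"]

Write exponents as rows I,M / cols m,i,X1,X2,X3,X4,X5:
  I: [ 0  1  3 -3  1  1  2]
  M: [ 1  0  1  3  2 -2  0]
Row reduction gives pivot columns m,i; rank = 2
Repeat: m,i; free: X1,X2,X3,X4,X5
RREF:
  r0: [   1    0    1    3    2   -2    0]
  r1: [   0    1    3   -3    1    1    2]
Fix exponent of X3 at 1, X1 at 0, X2 at 0, X4 at 0, X5 at 0; solve each RREF row for its pivot's exponent:
  r0: exp(m) + (2)·1 = 0 ⇒ exp(m) = -2
  r1: exp(i) + (1)·1 = 0 ⇒ exp(i) = -1
Π_3 = m^-2 · i^-1 · X3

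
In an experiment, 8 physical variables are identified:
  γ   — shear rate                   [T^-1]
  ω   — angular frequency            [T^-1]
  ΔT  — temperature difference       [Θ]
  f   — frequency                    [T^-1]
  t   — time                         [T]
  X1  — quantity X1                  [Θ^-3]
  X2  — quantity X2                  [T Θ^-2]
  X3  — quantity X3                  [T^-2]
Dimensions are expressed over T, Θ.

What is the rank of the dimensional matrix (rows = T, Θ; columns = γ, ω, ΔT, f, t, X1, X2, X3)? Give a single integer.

2

Write exponents as rows T,Θ / cols γ,ω,ΔT,f,t,X1,X2,X3:
  T: [-1 -1  0 -1  1  0  1 -2]
  Θ: [ 0  0  1  0  0 -3 -2  0]
Echelon form has 2 nonzero rows (pivots: γ,ΔT)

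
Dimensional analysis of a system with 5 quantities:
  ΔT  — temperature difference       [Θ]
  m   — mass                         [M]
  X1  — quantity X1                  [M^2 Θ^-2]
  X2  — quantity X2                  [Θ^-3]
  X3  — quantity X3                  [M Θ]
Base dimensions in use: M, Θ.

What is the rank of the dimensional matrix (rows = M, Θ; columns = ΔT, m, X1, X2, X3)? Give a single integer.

2

Dimensional matrix (M×Θ by ΔT×m×X1×X2×X3):
  M: [ 0  1  2  0  1]
  Θ: [ 1  0 -2 -3  1]
Echelon form has 2 nonzero rows (pivots: ΔT,m)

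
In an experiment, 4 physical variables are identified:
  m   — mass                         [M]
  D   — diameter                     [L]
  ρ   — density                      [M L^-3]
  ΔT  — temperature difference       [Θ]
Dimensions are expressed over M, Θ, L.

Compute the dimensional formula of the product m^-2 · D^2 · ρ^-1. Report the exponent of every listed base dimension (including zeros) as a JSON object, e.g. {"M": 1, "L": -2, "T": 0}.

{"M": -3, "Θ": 0, "L": 5}

Dimensional matrix (M×Θ×L by m×D×ρ×ΔT):
  M: [ 1  0  1  0]
  Θ: [ 0  0  0  1]
  L: [ 0  1 -3  0]
  [M]: (-2)·1+(2)·0+(-1)·1 = -3
  [Θ]: (-2)·0+(2)·0+(-1)·0 = 0
  [L]: (-2)·0+(2)·1+(-1)·-3 = 5
⇒ M^-3 L^5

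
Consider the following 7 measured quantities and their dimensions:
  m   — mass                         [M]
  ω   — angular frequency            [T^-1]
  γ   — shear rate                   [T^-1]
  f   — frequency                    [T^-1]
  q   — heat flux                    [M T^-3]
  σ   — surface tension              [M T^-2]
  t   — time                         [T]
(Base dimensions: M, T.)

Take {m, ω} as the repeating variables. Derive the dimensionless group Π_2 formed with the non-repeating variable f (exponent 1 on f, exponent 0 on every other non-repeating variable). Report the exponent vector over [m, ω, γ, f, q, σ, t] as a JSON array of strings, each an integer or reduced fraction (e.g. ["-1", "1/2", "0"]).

["0", "-1", "0", "1", "0", "0", "0"]

Exponent matrix [M,T] × [m,ω,γ,f,q,σ,t]:
  M: [ 1  0  0  0  1  1  0]
  T: [ 0 -1 -1 -1 -3 -2  1]
Echelon form has 2 nonzero rows (pivots: m,ω)
Pivot set = {m,ω}, free = {γ,f,q,σ,t}
RREF:
  r0: [   1    0    0    0    1    1    0]
  r1: [   0    1    1    1    3    2   -1]
Fix exponent of f at 1, γ at 0, q at 0, σ at 0, t at 0; solve each RREF row for its pivot's exponent:
  r0: exp(m) + (0)·1 = 0 ⇒ exp(m) = 0
  r1: exp(ω) + (1)·1 = 0 ⇒ exp(ω) = -1
Π_2 = ω^-1 · f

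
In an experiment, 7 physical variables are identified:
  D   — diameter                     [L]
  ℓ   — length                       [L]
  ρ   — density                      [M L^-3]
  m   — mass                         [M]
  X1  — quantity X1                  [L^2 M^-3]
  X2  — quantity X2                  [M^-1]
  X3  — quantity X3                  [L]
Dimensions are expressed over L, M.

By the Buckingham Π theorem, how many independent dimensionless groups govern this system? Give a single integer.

5

Dimensional matrix (L×M by D×ℓ×ρ×m×X1×X2×X3):
  L: [ 1  1 -3  0  2  0  1]
  M: [ 0  0  1  1 -3 -1  0]
RREF → pivots at {D,ρ} ⇒ r = 2
7 vars − rank 2 = 5 Π groups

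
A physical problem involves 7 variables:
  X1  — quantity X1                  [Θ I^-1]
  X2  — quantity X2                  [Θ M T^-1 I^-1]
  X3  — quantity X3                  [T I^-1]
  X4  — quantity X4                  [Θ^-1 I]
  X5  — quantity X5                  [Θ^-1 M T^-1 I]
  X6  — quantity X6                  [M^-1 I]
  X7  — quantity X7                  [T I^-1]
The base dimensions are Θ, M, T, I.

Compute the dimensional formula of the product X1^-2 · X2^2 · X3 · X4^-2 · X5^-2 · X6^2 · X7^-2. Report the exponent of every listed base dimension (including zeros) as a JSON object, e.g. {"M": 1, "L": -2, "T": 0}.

Write exponents as rows Θ,M,T,I / cols X1,X2,X3,X4,X5,X6,X7:
  Θ: [ 1  1  0 -1 -1  0  0]
  M: [ 0  1  0  0  1 -1  0]
  T: [ 0 -1  1  0 -1  0  1]
  I: [-1 -1 -1  1  1  1 -1]
  [Θ]: (-2)·1+(2)·1+(1)·0+(-2)·-1+(-2)·-1+(2)·0+(-2)·0 = 4
  [M]: (-2)·0+(2)·1+(1)·0+(-2)·0+(-2)·1+(2)·-1+(-2)·0 = -2
  [T]: (-2)·0+(2)·-1+(1)·1+(-2)·0+(-2)·-1+(2)·0+(-2)·1 = -1
  [I]: (-2)·-1+(2)·-1+(1)·-1+(-2)·1+(-2)·1+(2)·1+(-2)·-1 = -1
⇒ Θ^4 M^-2 T^-1 I^-1

{"Θ": 4, "M": -2, "T": -1, "I": -1}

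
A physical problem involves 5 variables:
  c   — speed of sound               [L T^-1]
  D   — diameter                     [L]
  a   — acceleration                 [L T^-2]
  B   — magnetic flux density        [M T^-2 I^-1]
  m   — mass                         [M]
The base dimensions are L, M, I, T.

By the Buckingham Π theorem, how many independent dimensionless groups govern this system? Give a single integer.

Exponent matrix [L,M,I,T] × [c,D,a,B,m]:
  L: [ 1  1  1  0  0]
  M: [ 0  0  0  1  1]
  I: [ 0  0  0 -1  0]
  T: [-1  0 -2 -2  0]
RREF → pivots at {c,D,B,m} ⇒ r = 4
5 vars − rank 4 = 1 Π group

1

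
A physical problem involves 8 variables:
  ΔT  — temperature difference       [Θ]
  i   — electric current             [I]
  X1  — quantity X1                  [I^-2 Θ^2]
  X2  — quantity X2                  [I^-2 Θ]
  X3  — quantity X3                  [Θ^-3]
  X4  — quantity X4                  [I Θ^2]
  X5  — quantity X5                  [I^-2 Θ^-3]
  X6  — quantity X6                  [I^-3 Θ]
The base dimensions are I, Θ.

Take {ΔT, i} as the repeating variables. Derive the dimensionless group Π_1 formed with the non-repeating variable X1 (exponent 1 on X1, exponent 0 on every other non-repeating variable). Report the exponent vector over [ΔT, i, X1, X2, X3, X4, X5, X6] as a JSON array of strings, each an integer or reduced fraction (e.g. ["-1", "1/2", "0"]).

["-2", "2", "1", "0", "0", "0", "0", "0"]

Write exponents as rows I,Θ / cols ΔT,i,X1,X2,X3,X4,X5,X6:
  I: [ 0  1 -2 -2  0  1 -2 -3]
  Θ: [ 1  0  2  1 -3  2 -3  1]
Row reduction gives pivot columns ΔT,i; rank = 2
Pivot set = {ΔT,i}, free = {X1,X2,X3,X4,X5,X6}
RREF:
  r0: [   1    0    2    1   -3    2   -3    1]
  r1: [   0    1   -2   -2    0    1   -2   -3]
Fix exponent of X1 at 1, X2 at 0, X3 at 0, X4 at 0, X5 at 0, X6 at 0; solve each RREF row for its pivot's exponent:
  r0: exp(ΔT) + (2)·1 = 0 ⇒ exp(ΔT) = -2
  r1: exp(i) + (-2)·1 = 0 ⇒ exp(i) = 2
Π_1 = ΔT^-2 · i^2 · X1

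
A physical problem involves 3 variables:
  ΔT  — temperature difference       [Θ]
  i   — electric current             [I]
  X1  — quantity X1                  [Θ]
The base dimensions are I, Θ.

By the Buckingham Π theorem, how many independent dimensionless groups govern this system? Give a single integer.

Write exponents as rows I,Θ / cols ΔT,i,X1:
  I: [ 0  1  0]
  Θ: [ 1  0  1]
Row reduction gives pivot columns ΔT,i; rank = 2
Π count = n − r = 3 − 2 = 1

1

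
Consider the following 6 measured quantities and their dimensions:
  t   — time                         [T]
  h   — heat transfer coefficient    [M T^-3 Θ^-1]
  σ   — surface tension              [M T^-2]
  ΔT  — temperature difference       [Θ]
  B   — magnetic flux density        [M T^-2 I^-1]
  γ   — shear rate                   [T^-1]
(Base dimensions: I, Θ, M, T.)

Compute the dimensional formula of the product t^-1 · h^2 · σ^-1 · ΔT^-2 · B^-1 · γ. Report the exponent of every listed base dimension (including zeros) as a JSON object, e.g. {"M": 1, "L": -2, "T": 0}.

Write exponents as rows I,Θ,M,T / cols t,h,σ,ΔT,B,γ:
  I: [ 0  0  0  0 -1  0]
  Θ: [ 0 -1  0  1  0  0]
  M: [ 0  1  1  0  1  0]
  T: [ 1 -3 -2  0 -2 -1]
  [I]: (-1)·0+(2)·0+(-1)·0+(-2)·0+(-1)·-1+(1)·0 = 1
  [Θ]: (-1)·0+(2)·-1+(-1)·0+(-2)·1+(-1)·0+(1)·0 = -4
  [M]: (-1)·0+(2)·1+(-1)·1+(-2)·0+(-1)·1+(1)·0 = 0
  [T]: (-1)·1+(2)·-3+(-1)·-2+(-2)·0+(-1)·-2+(1)·-1 = -4
⇒ I Θ^-4 T^-4

{"I": 1, "Θ": -4, "M": 0, "T": -4}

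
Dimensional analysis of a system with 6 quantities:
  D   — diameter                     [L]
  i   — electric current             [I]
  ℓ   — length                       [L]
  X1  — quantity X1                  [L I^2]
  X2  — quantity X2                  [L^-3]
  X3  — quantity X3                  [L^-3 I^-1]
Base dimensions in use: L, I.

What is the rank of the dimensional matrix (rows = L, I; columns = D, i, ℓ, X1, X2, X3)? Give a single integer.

2

Exponent matrix [L,I] × [D,i,ℓ,X1,X2,X3]:
  L: [ 1  0  1  1 -3 -3]
  I: [ 0  1  0  2  0 -1]
Echelon form has 2 nonzero rows (pivots: D,i)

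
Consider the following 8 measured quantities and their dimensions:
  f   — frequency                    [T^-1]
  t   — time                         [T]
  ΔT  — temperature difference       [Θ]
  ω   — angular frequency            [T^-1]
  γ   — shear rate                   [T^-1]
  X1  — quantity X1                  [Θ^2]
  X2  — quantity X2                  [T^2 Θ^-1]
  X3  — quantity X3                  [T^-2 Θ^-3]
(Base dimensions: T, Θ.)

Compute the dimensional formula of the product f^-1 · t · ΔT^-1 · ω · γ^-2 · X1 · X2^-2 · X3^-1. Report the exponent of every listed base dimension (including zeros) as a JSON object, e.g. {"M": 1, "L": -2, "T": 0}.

Write exponents as rows T,Θ / cols f,t,ΔT,ω,γ,X1,X2,X3:
  T: [-1  1  0 -1 -1  0  2 -2]
  Θ: [ 0  0  1  0  0  2 -1 -3]
  [T]: (-1)·-1+(1)·1+(-1)·0+(1)·-1+(-2)·-1+(1)·0+(-2)·2+(-1)·-2 = 1
  [Θ]: (-1)·0+(1)·0+(-1)·1+(1)·0+(-2)·0+(1)·2+(-2)·-1+(-1)·-3 = 6
⇒ T Θ^6

{"T": 1, "Θ": 6}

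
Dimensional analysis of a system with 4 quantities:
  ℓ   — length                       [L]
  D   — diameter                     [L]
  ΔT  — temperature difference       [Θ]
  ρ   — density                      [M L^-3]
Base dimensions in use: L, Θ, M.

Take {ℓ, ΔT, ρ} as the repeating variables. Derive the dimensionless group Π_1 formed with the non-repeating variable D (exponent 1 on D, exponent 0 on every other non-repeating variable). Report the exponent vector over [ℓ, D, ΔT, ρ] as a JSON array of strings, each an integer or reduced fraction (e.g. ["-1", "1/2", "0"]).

Write exponents as rows L,Θ,M / cols ℓ,D,ΔT,ρ:
  L: [ 1  1  0 -3]
  Θ: [ 0  0  1  0]
  M: [ 0  0  0  1]
RREF → pivots at {ℓ,ΔT,ρ} ⇒ r = 3
Pivot set = {ℓ,ΔT,ρ}, free = {D}
RREF:
  r0: [   1    1    0    0]
  r1: [   0    0    1    0]
  r2: [   0    0    0    1]
Fix exponent of D at 1; solve each RREF row for its pivot's exponent:
  r0: exp(ℓ) + (1)·1 = 0 ⇒ exp(ℓ) = -1
  r1: exp(ΔT) + (0)·1 = 0 ⇒ exp(ΔT) = 0
  r2: exp(ρ) + (0)·1 = 0 ⇒ exp(ρ) = 0
Π_1 = ℓ^-1 · D

["-1", "1", "0", "0"]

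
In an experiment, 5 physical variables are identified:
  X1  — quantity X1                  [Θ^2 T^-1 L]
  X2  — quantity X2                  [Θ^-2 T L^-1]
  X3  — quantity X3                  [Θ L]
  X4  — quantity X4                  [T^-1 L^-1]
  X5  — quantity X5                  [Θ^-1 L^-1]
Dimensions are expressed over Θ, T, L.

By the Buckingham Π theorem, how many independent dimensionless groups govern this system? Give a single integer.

3

Dimensional matrix (Θ×T×L by X1×X2×X3×X4×X5):
  Θ: [ 2 -2  1  0 -1]
  T: [-1  1  0 -1  0]
  L: [ 1 -1  1 -1 -1]
Row reduction gives pivot columns X1,X3; rank = 2
5 vars − rank 2 = 3 Π groups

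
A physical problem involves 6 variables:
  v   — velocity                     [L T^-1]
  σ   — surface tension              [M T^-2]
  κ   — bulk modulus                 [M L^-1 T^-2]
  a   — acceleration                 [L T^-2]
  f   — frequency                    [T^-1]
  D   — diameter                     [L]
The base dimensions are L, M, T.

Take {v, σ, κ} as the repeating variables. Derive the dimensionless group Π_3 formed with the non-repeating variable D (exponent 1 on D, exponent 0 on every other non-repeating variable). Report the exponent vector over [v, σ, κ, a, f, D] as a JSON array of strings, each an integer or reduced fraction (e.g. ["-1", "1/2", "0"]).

Dimensional matrix (L×M×T by v×σ×κ×a×f×D):
  L: [ 1  0 -1  1  0  1]
  M: [ 0  1  1  0  0  0]
  T: [-1 -2 -2 -2 -1  0]
Echelon form has 3 nonzero rows (pivots: v,σ,κ)
Repeat: v,σ,κ; free: a,f,D
RREF:
  r0: [   1    0    0    2    1    0]
  r1: [   0    1    0   -1   -1    1]
  r2: [   0    0    1    1    1   -1]
Fix exponent of D at 1, a at 0, f at 0; solve each RREF row for its pivot's exponent:
  r0: exp(v) + (0)·1 = 0 ⇒ exp(v) = 0
  r1: exp(σ) + (1)·1 = 0 ⇒ exp(σ) = -1
  r2: exp(κ) + (-1)·1 = 0 ⇒ exp(κ) = 1
Π_3 = σ^-1 · κ · D

["0", "-1", "1", "0", "0", "1"]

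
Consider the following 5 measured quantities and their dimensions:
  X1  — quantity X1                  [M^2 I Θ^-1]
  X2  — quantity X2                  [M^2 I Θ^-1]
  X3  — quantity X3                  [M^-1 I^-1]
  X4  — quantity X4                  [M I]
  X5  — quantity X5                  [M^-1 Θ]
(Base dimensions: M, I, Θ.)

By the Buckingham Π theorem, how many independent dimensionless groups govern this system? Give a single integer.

Exponent matrix [M,I,Θ] × [X1,X2,X3,X4,X5]:
  M: [ 2  2 -1  1 -1]
  I: [ 1  1 -1  1  0]
  Θ: [-1 -1  0  0  1]
Row reduction gives pivot columns X1,X3; rank = 2
Π count = n − r = 5 − 2 = 3

3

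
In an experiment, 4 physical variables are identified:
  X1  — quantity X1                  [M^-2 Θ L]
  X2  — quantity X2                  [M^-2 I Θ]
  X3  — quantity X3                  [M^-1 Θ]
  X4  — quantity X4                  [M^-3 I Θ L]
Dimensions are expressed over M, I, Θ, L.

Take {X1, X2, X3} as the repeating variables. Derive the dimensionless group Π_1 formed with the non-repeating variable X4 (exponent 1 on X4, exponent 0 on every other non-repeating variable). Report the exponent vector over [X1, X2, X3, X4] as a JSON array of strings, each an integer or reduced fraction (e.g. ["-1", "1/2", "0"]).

["-1", "-1", "1", "1"]

Dimensional matrix (M×I×Θ×L by X1×X2×X3×X4):
  M: [-2 -2 -1 -3]
  I: [ 0  1  0  1]
  Θ: [ 1  1  1  1]
  L: [ 1  0  0  1]
RREF → pivots at {X1,X2,X3} ⇒ r = 3
Repeat: X1,X2,X3; free: X4
RREF:
  r0: [   1    0    0    1]
  r1: [   0    1    0    1]
  r2: [   0    0    1   -1]
  r3: [   0    0    0    0]
Fix exponent of X4 at 1; solve each RREF row for its pivot's exponent:
  r0: exp(X1) + (1)·1 = 0 ⇒ exp(X1) = -1
  r1: exp(X2) + (1)·1 = 0 ⇒ exp(X2) = -1
  r2: exp(X3) + (-1)·1 = 0 ⇒ exp(X3) = 1
Π_1 = X1^-1 · X2^-1 · X3 · X4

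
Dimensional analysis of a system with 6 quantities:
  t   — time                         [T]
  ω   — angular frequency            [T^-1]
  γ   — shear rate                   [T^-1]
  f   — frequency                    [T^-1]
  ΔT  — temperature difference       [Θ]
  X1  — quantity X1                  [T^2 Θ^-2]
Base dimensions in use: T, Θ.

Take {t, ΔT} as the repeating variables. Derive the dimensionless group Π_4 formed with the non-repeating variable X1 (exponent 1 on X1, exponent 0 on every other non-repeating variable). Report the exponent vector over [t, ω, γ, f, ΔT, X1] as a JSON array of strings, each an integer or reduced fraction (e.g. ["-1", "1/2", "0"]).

["-2", "0", "0", "0", "2", "1"]

Write exponents as rows T,Θ / cols t,ω,γ,f,ΔT,X1:
  T: [ 1 -1 -1 -1  0  2]
  Θ: [ 0  0  0  0  1 -2]
Row reduction gives pivot columns t,ΔT; rank = 2
Pivot set = {t,ΔT}, free = {ω,γ,f,X1}
RREF:
  r0: [   1   -1   -1   -1    0    2]
  r1: [   0    0    0    0    1   -2]
Fix exponent of X1 at 1, ω at 0, γ at 0, f at 0; solve each RREF row for its pivot's exponent:
  r0: exp(t) + (2)·1 = 0 ⇒ exp(t) = -2
  r1: exp(ΔT) + (-2)·1 = 0 ⇒ exp(ΔT) = 2
Π_4 = t^-2 · ΔT^2 · X1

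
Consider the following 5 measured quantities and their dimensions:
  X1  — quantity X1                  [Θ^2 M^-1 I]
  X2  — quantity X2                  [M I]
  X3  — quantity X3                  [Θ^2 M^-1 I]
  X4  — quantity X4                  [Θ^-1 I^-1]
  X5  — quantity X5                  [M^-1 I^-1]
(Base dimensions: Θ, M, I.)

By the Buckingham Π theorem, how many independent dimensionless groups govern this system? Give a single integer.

Exponent matrix [Θ,M,I] × [X1,X2,X3,X4,X5]:
  Θ: [ 2  0  2 -1  0]
  M: [-1  1 -1  0 -1]
  I: [ 1  1  1 -1 -1]
Row reduction gives pivot columns X1,X2; rank = 2
Π count = n − r = 5 − 2 = 3

3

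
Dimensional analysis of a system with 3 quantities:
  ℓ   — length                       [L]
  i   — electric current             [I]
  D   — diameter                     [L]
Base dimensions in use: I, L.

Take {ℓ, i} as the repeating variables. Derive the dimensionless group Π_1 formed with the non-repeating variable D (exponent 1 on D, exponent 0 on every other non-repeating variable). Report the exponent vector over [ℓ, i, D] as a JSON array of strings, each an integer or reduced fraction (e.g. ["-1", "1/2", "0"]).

["-1", "0", "1"]

Write exponents as rows I,L / cols ℓ,i,D:
  I: [ 0  1  0]
  L: [ 1  0  1]
Row reduction gives pivot columns ℓ,i; rank = 2
Repeat: ℓ,i; free: D
RREF:
  r0: [   1    0    1]
  r1: [   0    1    0]
Fix exponent of D at 1; solve each RREF row for its pivot's exponent:
  r0: exp(ℓ) + (1)·1 = 0 ⇒ exp(ℓ) = -1
  r1: exp(i) + (0)·1 = 0 ⇒ exp(i) = 0
Π_1 = ℓ^-1 · D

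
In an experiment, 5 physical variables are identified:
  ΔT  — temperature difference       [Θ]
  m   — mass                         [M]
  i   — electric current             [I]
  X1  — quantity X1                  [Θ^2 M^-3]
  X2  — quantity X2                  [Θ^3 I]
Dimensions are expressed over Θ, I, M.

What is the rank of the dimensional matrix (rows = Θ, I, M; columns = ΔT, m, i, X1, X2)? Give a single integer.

Write exponents as rows Θ,I,M / cols ΔT,m,i,X1,X2:
  Θ: [ 1  0  0  2  3]
  I: [ 0  0  1  0  1]
  M: [ 0  1  0 -3  0]
Echelon form has 3 nonzero rows (pivots: ΔT,m,i)

3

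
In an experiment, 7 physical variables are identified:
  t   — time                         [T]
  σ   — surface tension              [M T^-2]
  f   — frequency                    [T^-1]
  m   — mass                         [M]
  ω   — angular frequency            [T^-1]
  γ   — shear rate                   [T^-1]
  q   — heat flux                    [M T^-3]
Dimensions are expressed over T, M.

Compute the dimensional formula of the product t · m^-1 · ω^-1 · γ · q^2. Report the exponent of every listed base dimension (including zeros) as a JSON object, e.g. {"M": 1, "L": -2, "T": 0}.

Exponent matrix [T,M] × [t,σ,f,m,ω,γ,q]:
  T: [ 1 -2 -1  0 -1 -1 -3]
  M: [ 0  1  0  1  0  0  1]
  [T]: (1)·1+(-1)·0+(-1)·-1+(1)·-1+(2)·-3 = -5
  [M]: (1)·0+(-1)·1+(-1)·0+(1)·0+(2)·1 = 1
⇒ T^-5 M

{"T": -5, "M": 1}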